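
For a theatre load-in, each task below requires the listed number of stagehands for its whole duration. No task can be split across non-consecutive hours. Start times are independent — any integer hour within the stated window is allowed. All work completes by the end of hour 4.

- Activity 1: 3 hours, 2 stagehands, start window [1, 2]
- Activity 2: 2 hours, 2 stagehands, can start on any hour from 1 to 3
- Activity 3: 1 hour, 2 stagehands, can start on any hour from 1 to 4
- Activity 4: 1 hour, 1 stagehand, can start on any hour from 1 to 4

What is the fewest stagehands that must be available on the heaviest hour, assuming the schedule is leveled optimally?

Early-start (Activity 1@1, Activity 2@1, Activity 3@1, Activity 4@1) gives peak 7: h1:7  h2:4  h3:2  h4:0.
Shift Activity 3→3, Activity 4→4.
Schedule Activity 1@1, Activity 2@1, Activity 3@3, Activity 4@4: h1:4  h2:4  h3:4  h4:1 — peak 4.
Total stagehand-hours = 13 over 4 hours ⇒ peak ≥ ⌈13/4⌉ = 4, so 4 is optimal.

4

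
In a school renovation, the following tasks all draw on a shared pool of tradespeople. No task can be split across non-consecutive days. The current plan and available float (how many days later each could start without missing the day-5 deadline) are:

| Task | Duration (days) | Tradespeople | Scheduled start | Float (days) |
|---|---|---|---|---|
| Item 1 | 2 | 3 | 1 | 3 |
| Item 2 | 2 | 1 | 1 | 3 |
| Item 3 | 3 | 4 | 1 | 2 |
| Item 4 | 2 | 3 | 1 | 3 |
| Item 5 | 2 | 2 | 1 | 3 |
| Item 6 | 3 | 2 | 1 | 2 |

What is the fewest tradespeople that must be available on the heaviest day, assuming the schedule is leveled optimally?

Early-start (Item 1@1, Item 2@1, Item 3@1, Item 4@1, Item 5@1, Item 6@1) gives peak 15: d1:15  d2:15  d3:6  d4:0  d5:0.
Shift Item 4→4, Item 5→3, Item 6→3.
Schedule Item 1@1, Item 2@1, Item 3@1, Item 4@4, Item 5@3, Item 6@3: d1:8  d2:8  d3:8  d4:7  d5:5 — peak 8.
Total tradesperson-days = 36 over 5 days ⇒ peak ≥ ⌈36/5⌉ = 8, so 8 is optimal.

8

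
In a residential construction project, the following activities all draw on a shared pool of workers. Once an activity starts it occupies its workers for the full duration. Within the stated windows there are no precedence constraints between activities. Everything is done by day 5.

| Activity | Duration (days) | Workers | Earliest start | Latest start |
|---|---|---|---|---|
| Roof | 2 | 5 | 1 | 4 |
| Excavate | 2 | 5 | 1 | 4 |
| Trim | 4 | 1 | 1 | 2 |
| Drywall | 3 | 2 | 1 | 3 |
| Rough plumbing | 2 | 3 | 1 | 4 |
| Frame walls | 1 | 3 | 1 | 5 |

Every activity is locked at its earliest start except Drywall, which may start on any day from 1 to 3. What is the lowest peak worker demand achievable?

Drywall@1: d1:19  d2:16  d3:3  d4:1  d5:0 → peak 19
Drywall@2: d1:17  d2:16  d3:3  d4:3  d5:0 → peak 17
Drywall@3: d1:17  d2:14  d3:3  d4:3  d5:2 → peak 17
Best is Drywall@2, peak 17.

17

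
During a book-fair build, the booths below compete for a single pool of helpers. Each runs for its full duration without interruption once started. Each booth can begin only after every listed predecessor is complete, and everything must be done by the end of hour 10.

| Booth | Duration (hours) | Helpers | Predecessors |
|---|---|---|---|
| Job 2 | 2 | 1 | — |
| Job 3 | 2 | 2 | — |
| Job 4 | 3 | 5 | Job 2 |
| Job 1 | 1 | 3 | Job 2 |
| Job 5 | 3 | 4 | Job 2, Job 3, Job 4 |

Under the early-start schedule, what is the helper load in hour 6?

At early start, hour 6 has: Job 5.
Demand: 4 = 4.

4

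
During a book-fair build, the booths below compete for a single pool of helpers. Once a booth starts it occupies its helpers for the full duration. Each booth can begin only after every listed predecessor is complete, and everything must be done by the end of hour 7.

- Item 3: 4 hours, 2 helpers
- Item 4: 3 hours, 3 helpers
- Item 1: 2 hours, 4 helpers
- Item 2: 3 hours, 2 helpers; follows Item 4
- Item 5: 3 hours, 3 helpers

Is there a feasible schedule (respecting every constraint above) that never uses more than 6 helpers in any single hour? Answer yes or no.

no

The minimum achievable peak is 7; 6 < 7, so no feasible schedule stays within the cap.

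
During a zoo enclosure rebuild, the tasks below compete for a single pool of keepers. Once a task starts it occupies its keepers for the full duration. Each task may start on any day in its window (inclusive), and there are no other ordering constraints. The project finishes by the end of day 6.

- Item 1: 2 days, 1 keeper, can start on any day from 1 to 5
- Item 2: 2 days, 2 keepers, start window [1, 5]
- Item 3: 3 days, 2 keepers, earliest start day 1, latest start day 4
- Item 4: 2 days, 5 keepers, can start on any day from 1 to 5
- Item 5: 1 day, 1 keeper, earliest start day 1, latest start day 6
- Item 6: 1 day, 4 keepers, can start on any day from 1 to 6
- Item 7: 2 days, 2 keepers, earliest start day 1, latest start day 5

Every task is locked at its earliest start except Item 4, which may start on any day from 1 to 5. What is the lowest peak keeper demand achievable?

Item 4@1: d1:17  d2:12  d3:2  d4:0  d5:0  d6:0 → peak 17
Item 4@2: d1:12  d2:12  d3:7  d4:0  d5:0  d6:0 → peak 12
Item 4@3: d1:12  d2:7  d3:7  d4:5  d5:0  d6:0 → peak 12
Item 4@4: d1:12  d2:7  d3:2  d4:5  d5:5  d6:0 → peak 12
Item 4@5: d1:12  d2:7  d3:2  d4:0  d5:5  d6:5 → peak 12
Best is Item 4@2, peak 12.

12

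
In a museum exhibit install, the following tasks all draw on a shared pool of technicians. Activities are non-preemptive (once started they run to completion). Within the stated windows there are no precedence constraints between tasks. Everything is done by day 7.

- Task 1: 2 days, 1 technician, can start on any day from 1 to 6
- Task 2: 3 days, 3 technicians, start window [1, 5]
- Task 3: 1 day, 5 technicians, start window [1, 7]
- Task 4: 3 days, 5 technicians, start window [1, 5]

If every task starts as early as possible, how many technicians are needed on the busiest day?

Early-start schedule: Task 1@1, Task 2@1, Task 3@1, Task 4@1.
Load per day: day 1: 14, day 2: 9, day 3: 8, day 4: 0, day 5: 0, day 6: 0, day 7: 0.
Peak is 14.

14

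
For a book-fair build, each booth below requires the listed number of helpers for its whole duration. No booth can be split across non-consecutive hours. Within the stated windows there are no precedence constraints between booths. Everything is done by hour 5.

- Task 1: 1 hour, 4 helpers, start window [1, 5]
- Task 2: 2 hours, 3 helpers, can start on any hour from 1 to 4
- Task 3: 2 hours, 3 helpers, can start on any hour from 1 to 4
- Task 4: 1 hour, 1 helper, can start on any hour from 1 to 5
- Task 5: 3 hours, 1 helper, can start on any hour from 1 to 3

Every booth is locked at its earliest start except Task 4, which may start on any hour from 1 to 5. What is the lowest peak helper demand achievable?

11

Task 4@1: h1:12  h2:7  h3:1  h4:0  h5:0 → peak 12
Task 4@2: h1:11  h2:8  h3:1  h4:0  h5:0 → peak 11
Task 4@3: h1:11  h2:7  h3:2  h4:0  h5:0 → peak 11
Task 4@4: h1:11  h2:7  h3:1  h4:1  h5:0 → peak 11
Task 4@5: h1:11  h2:7  h3:1  h4:0  h5:1 → peak 11
Best is Task 4@2, peak 11.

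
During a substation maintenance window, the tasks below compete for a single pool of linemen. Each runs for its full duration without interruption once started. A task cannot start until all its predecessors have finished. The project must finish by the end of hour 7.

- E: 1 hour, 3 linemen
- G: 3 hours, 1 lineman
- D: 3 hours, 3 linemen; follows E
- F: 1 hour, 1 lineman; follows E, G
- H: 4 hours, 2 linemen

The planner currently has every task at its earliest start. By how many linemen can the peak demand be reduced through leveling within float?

1

Early-start peak: h1:6  h2:6  h3:6  h4:6  h5:0  h6:0  h7:0 ⇒ 6.
Leveled (E@1, G@1, D@2, F@5, H@4): h1:4  h2:4  h3:4  h4:5  h5:3  h6:2  h7:2 ⇒ 5.
Reduction 6 − 5 = 1.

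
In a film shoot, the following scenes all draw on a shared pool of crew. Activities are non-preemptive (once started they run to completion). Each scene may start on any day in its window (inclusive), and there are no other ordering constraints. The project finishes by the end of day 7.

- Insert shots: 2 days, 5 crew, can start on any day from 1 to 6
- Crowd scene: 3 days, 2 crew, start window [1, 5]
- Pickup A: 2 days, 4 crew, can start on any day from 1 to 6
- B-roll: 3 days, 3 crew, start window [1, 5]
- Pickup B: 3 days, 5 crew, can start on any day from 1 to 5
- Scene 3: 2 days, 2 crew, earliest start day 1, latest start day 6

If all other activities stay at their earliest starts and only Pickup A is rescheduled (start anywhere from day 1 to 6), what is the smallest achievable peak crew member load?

Pickup A@1: d1:21  d2:21  d3:10  d4:0  d5:0  d6:0  d7:0 → peak 21
Pickup A@2: d1:17  d2:21  d3:14  d4:0  d5:0  d6:0  d7:0 → peak 21
Pickup A@3: d1:17  d2:17  d3:14  d4:4  d5:0  d6:0  d7:0 → peak 17
Pickup A@4: d1:17  d2:17  d3:10  d4:4  d5:4  d6:0  d7:0 → peak 17
Pickup A@5: d1:17  d2:17  d3:10  d4:0  d5:4  d6:4  d7:0 → peak 17
Pickup A@6: d1:17  d2:17  d3:10  d4:0  d5:0  d6:4  d7:4 → peak 17
Best is Pickup A@3, peak 17.

17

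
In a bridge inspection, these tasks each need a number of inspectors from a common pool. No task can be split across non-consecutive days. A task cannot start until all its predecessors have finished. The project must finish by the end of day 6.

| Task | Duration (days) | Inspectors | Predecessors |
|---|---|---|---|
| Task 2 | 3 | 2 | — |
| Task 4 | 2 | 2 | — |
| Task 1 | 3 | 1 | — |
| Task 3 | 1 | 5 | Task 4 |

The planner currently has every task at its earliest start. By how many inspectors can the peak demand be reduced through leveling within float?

3

Early-start peak: d1:5  d2:5  d3:8  d4:0  d5:0  d6:0 ⇒ 8.
Leveled (Task 2@1, Task 4@1, Task 1@1, Task 3@4): d1:5  d2:5  d3:3  d4:5  d5:0  d6:0 ⇒ 5.
Reduction 8 − 5 = 3.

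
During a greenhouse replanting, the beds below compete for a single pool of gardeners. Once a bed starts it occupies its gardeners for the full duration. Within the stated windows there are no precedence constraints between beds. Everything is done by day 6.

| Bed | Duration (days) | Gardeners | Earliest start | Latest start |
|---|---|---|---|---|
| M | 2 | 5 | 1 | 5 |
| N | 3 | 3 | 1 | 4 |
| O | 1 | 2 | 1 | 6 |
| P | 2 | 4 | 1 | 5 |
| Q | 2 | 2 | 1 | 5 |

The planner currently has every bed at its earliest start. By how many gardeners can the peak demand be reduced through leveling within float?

Early-start peak: d1:16  d2:14  d3:3  d4:0  d5:0  d6:0 ⇒ 16.
Leveled (M@1, N@3, O@1, P@3, Q@5): d1:7  d2:5  d3:7  d4:7  d5:5  d6:2 ⇒ 7.
Reduction 16 − 7 = 9.

9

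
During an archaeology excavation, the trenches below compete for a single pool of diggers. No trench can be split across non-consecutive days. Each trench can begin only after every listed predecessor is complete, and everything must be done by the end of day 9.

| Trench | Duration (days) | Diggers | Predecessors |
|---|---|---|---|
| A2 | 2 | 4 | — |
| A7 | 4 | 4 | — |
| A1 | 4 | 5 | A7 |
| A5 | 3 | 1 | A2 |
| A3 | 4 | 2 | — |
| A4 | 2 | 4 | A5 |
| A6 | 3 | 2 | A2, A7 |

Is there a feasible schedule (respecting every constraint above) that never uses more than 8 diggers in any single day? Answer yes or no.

no

The minimum achievable peak is 9; 8 < 9, so no feasible schedule stays within the cap.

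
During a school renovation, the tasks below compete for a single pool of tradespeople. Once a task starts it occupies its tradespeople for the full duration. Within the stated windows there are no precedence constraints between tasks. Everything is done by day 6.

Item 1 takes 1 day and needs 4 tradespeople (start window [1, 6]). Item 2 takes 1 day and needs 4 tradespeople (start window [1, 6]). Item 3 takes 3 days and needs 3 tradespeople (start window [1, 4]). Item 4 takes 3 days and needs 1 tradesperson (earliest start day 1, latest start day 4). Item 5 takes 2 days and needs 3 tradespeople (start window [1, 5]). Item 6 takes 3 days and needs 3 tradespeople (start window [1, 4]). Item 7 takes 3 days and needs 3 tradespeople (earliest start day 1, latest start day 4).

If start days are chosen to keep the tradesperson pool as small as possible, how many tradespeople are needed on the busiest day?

9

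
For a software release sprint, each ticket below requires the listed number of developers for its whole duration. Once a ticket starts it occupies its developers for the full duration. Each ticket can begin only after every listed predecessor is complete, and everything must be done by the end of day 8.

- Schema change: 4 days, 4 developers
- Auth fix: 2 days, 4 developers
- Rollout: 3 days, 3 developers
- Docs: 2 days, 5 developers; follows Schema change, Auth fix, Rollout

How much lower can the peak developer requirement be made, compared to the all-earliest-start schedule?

4

Early-start peak: d1:11  d2:11  d3:7  d4:4  d5:5  d6:5  d7:0  d8:0 ⇒ 11.
Leveled (Schema change@1, Auth fix@5, Rollout@1, Docs@7): d1:7  d2:7  d3:7  d4:4  d5:4  d6:4  d7:5  d8:5 ⇒ 7.
Reduction 11 − 7 = 4.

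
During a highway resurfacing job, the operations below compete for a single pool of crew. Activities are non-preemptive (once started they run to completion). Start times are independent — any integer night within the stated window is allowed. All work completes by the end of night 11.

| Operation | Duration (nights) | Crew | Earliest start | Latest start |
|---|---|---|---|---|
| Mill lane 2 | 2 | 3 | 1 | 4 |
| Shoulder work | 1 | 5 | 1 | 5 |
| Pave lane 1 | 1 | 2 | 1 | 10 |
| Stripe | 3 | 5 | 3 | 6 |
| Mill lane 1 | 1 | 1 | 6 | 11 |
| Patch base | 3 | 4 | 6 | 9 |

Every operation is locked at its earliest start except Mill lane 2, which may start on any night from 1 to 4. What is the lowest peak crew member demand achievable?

8

Mill lane 2@1: n1:10  n2:3  n3:5  n4:5  n5:5  n6:5  n7:4  n8:4  n9:0  n10:0  n11:0 → peak 10
Mill lane 2@2: n1:7  n2:3  n3:8  n4:5  n5:5  n6:5  n7:4  n8:4  n9:0  n10:0  n11:0 → peak 8
Mill lane 2@3: n1:7  n2:0  n3:8  n4:8  n5:5  n6:5  n7:4  n8:4  n9:0  n10:0  n11:0 → peak 8
Mill lane 2@4: n1:7  n2:0  n3:5  n4:8  n5:8  n6:5  n7:4  n8:4  n9:0  n10:0  n11:0 → peak 8
Best is Mill lane 2@2, peak 8.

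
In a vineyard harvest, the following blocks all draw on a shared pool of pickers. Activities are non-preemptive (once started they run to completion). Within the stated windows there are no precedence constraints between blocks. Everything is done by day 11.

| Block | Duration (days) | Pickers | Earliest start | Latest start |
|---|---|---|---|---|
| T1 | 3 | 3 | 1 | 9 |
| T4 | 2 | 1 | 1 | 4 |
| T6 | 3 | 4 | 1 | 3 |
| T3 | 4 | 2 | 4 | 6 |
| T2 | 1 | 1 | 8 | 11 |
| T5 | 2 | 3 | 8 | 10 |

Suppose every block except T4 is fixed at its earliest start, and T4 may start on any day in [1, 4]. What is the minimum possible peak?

7

T4@1: d1:8  d2:8  d3:7  d4:2  d5:2  d6:2  d7:2  d8:4  d9:3  d10:0  d11:0 → peak 8
T4@2: d1:7  d2:8  d3:8  d4:2  d5:2  d6:2  d7:2  d8:4  d9:3  d10:0  d11:0 → peak 8
T4@3: d1:7  d2:7  d3:8  d4:3  d5:2  d6:2  d7:2  d8:4  d9:3  d10:0  d11:0 → peak 8
T4@4: d1:7  d2:7  d3:7  d4:3  d5:3  d6:2  d7:2  d8:4  d9:3  d10:0  d11:0 → peak 7
Best is T4@4, peak 7.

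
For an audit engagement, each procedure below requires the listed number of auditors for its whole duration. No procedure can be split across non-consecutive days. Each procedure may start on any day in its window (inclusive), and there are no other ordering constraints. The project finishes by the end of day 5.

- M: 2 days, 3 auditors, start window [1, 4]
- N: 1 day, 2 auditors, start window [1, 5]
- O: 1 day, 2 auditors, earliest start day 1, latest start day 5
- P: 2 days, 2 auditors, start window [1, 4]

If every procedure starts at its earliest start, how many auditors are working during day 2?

5

At early start, day 2 has: M, P.
Demand: 3 + 2 = 5.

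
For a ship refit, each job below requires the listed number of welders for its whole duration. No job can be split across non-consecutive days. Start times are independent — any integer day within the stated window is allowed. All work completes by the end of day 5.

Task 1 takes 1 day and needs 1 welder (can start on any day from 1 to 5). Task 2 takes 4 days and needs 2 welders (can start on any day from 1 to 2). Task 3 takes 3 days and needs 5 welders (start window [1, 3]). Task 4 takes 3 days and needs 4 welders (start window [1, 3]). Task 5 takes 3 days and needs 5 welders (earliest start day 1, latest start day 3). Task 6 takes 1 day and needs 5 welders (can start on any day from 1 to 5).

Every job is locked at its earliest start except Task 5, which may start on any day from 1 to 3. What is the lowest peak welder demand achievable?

Task 5@1: d1:22  d2:16  d3:16  d4:2  d5:0 → peak 22
Task 5@2: d1:17  d2:16  d3:16  d4:7  d5:0 → peak 17
Task 5@3: d1:17  d2:11  d3:16  d4:7  d5:5 → peak 17
Best is Task 5@2, peak 17.

17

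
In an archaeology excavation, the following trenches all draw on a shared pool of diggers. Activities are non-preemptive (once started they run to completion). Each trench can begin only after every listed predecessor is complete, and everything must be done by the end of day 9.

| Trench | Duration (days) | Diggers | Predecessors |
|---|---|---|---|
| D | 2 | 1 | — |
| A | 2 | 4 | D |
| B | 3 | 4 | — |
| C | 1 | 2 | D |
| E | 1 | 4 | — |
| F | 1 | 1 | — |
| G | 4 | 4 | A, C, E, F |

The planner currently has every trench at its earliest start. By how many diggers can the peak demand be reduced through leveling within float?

2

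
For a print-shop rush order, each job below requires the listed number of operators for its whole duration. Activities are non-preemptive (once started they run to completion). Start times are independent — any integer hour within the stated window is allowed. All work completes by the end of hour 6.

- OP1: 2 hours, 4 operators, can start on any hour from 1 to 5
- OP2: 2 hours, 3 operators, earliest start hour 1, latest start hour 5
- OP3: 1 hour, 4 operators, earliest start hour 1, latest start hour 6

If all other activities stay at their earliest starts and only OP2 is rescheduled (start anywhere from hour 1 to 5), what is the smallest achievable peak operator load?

OP2@1: h1:11  h2:7  h3:0  h4:0  h5:0  h6:0 → peak 11
OP2@2: h1:8  h2:7  h3:3  h4:0  h5:0  h6:0 → peak 8
OP2@3: h1:8  h2:4  h3:3  h4:3  h5:0  h6:0 → peak 8
OP2@4: h1:8  h2:4  h3:0  h4:3  h5:3  h6:0 → peak 8
OP2@5: h1:8  h2:4  h3:0  h4:0  h5:3  h6:3 → peak 8
Best is OP2@2, peak 8.

8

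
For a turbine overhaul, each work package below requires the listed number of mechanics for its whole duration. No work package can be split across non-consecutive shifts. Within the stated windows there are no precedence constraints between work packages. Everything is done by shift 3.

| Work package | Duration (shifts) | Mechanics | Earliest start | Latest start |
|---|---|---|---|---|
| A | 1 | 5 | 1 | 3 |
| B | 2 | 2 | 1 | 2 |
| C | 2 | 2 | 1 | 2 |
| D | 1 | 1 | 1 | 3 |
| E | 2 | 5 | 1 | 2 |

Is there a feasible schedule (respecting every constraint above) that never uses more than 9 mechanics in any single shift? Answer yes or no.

yes

Schedule A@1, B@1, C@1, D@3, E@2: s1:9  s2:9  s3:6 — peak 9 ≤ 9.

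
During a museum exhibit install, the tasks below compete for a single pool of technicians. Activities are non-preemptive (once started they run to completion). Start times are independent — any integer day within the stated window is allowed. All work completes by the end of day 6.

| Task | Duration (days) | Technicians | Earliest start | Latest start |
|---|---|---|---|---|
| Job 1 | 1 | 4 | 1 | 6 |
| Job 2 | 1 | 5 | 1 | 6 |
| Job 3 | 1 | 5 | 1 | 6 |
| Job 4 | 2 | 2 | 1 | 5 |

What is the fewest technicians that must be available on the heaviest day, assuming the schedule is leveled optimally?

5

Early-start (Job 1@1, Job 2@1, Job 3@1, Job 4@1) gives peak 16: d1:16  d2:2  d3:0  d4:0  d5:0  d6:0.
Shift Job 2→2, Job 3→3, Job 4→4.
Schedule Job 1@1, Job 2@2, Job 3@3, Job 4@4: d1:4  d2:5  d3:5  d4:2  d5:2  d6:0 — peak 5.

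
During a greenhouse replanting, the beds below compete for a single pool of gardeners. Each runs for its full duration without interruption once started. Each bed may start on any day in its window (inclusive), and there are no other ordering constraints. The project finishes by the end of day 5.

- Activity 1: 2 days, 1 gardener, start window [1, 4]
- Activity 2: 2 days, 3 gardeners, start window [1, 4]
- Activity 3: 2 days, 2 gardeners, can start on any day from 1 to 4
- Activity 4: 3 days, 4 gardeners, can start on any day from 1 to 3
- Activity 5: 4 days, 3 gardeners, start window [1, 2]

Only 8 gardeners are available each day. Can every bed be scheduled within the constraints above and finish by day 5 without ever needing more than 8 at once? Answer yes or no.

yes

Schedule Activity 1@1, Activity 2@4, Activity 3@4, Activity 4@1, Activity 5@1: d1:8  d2:8  d3:7  d4:8  d5:5 — peak 8 ≤ 8.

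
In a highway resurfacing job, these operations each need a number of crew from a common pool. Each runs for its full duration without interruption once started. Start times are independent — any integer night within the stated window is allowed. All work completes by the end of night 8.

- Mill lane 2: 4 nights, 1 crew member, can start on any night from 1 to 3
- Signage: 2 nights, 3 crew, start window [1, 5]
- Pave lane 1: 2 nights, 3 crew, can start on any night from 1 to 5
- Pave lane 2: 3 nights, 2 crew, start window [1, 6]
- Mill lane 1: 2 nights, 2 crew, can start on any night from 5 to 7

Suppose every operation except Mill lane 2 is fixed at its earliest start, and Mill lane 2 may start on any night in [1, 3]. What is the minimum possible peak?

Mill lane 2@1: n1:9  n2:9  n3:3  n4:1  n5:2  n6:2  n7:0  n8:0 → peak 9
Mill lane 2@2: n1:8  n2:9  n3:3  n4:1  n5:3  n6:2  n7:0  n8:0 → peak 9
Mill lane 2@3: n1:8  n2:8  n3:3  n4:1  n5:3  n6:3  n7:0  n8:0 → peak 8
Best is Mill lane 2@3, peak 8.

8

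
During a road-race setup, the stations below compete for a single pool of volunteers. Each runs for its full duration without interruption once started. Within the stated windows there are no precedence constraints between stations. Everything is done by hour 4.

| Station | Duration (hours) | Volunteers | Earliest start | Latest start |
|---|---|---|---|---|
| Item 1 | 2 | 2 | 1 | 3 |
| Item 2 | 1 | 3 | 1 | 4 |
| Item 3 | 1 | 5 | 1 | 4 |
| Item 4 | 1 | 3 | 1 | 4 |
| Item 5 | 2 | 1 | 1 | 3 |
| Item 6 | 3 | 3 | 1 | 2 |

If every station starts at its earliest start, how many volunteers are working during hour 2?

At early start, hour 2 has: Item 1, Item 5, Item 6.
Demand: 2 + 1 + 3 = 6.

6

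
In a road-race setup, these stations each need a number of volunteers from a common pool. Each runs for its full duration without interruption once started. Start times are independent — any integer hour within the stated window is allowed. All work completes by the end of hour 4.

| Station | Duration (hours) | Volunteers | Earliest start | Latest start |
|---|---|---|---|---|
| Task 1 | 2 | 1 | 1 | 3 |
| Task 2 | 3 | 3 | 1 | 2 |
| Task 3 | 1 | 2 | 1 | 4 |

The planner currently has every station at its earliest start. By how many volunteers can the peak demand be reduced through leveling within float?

2

Early-start peak: h1:6  h2:4  h3:3  h4:0 ⇒ 6.
Leveled (Task 1@1, Task 2@1, Task 3@4): h1:4  h2:4  h3:3  h4:2 ⇒ 4.
Reduction 6 − 4 = 2.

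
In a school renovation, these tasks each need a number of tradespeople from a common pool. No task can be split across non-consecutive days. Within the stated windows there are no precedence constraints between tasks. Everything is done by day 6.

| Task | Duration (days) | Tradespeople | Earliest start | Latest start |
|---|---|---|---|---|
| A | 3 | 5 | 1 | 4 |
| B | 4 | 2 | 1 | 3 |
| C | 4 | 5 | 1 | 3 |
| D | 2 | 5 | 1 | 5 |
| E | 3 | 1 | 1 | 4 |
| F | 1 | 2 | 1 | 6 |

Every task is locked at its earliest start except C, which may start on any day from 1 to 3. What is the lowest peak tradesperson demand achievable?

C@1: d1:20  d2:18  d3:13  d4:7  d5:0  d6:0 → peak 20
C@2: d1:15  d2:18  d3:13  d4:7  d5:5  d6:0 → peak 18
C@3: d1:15  d2:13  d3:13  d4:7  d5:5  d6:5 → peak 15
Best is C@3, peak 15.

15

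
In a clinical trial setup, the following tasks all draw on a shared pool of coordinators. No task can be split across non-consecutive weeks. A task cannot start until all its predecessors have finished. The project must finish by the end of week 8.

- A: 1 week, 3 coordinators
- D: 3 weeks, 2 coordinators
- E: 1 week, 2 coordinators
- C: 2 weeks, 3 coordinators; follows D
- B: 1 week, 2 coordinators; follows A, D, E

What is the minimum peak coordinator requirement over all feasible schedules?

Early-start (A@1, D@1, E@1, C@4, B@4) gives peak 7: w1:7  w2:2  w3:2  w4:5  w5:3  w6:0  w7:0  w8:0.
Shift D→2, E→5, C→6, B→8.
Schedule A@1, D@2, E@5, C@6, B@8: w1:3  w2:2  w3:2  w4:2  w5:2  w6:3  w7:3  w8:2 — peak 3.
Total coordinator-weeks = 19 over 8 weeks ⇒ peak ≥ ⌈19/8⌉ = 3, so 3 is optimal.

3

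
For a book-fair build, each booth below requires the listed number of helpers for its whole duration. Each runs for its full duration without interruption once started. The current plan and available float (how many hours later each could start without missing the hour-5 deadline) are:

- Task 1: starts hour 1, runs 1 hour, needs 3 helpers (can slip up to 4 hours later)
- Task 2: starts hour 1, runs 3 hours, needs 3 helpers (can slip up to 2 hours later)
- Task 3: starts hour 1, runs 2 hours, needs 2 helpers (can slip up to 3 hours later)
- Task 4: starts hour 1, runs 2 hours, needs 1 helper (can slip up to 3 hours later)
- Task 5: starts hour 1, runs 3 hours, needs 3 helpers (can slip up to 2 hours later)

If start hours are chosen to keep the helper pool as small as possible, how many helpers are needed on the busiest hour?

Early-start (Task 1@1, Task 2@1, Task 3@1, Task 4@1, Task 5@1) gives peak 12: h1:12  h2:9  h3:6  h4:0  h5:0.
Shift Task 3→4, Task 4→4, Task 5→2.
Schedule Task 1@1, Task 2@1, Task 3@4, Task 4@4, Task 5@2: h1:6  h2:6  h3:6  h4:6  h5:3 — peak 6.
Total helper-hours = 27 over 5 hours ⇒ peak ≥ ⌈27/5⌉ = 6, so 6 is optimal.

6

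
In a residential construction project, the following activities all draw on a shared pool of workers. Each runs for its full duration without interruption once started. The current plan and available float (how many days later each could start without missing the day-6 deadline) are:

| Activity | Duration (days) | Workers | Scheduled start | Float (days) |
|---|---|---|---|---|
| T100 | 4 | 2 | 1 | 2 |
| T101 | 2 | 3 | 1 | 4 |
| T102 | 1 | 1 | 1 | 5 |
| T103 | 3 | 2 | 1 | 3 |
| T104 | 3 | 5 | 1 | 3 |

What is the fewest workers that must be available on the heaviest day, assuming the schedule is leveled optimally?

Early-start (T100@1, T101@1, T102@1, T103@1, T104@1) gives peak 13: d1:13  d2:12  d3:9  d4:2  d5:0  d6:0.
Shift T102→3, T104→4.
Schedule T100@1, T101@1, T102@3, T103@1, T104@4: d1:7  d2:7  d3:5  d4:7  d5:5  d6:5 — peak 7.

7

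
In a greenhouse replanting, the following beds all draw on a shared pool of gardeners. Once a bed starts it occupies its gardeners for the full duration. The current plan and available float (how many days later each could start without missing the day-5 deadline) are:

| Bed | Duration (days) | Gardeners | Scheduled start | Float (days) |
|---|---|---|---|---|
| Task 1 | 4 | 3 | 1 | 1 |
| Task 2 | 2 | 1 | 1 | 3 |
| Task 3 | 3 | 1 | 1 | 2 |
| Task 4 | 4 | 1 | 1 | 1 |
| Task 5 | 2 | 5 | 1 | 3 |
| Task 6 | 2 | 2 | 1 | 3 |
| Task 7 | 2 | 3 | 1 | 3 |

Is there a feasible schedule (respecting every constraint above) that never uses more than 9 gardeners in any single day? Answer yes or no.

The minimum achievable peak is 10; 9 < 10, so no feasible schedule stays within the cap.

no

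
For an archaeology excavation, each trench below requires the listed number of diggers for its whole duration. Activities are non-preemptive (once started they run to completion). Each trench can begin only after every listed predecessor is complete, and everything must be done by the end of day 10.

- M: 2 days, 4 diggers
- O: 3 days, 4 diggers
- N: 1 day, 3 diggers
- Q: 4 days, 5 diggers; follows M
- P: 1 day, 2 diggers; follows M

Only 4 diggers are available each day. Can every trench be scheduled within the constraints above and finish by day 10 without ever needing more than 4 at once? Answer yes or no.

no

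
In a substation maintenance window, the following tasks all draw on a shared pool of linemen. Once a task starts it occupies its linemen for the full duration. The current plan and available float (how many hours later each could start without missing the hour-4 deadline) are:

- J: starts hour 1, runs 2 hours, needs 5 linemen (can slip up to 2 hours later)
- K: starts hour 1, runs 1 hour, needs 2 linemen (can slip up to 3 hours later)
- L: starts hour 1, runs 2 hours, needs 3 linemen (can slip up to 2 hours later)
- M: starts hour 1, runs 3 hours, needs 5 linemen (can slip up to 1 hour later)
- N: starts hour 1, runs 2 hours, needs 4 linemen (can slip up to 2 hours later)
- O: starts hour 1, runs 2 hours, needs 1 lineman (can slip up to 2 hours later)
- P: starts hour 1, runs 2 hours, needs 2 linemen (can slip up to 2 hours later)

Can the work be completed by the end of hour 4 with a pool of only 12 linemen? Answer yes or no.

no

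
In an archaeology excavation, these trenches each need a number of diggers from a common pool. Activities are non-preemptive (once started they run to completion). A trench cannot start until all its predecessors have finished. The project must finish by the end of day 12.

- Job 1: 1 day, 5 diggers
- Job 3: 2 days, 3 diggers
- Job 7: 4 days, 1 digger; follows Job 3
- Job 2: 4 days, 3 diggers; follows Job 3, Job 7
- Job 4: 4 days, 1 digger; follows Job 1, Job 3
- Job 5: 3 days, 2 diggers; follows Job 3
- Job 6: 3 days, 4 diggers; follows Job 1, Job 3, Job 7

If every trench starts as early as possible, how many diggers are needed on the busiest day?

Early-start schedule: Job 1@1, Job 3@1, Job 7@3, Job 2@7, Job 4@3, Job 5@3, Job 6@7.
Load per day: day 1: 8, day 2: 3, day 3: 4, day 4: 4, day 5: 4, day 6: 2, day 7: 7, day 8: 7, day 9: 7, day 10: 3, day 11: 0, day 12: 0.
Peak is 8.

8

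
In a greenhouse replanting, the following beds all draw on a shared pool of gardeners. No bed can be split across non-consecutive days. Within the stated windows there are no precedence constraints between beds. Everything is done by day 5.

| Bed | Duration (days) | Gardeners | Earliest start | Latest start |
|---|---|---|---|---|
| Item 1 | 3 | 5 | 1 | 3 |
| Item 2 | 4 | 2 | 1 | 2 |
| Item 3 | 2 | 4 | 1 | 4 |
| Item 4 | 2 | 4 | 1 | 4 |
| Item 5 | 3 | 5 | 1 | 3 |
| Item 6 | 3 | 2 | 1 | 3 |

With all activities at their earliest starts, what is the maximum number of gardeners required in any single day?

22

Early-start schedule: Item 1@1, Item 2@1, Item 3@1, Item 4@1, Item 5@1, Item 6@1.
Load per day: day 1: 22, day 2: 22, day 3: 14, day 4: 2, day 5: 0.
Peak is 22.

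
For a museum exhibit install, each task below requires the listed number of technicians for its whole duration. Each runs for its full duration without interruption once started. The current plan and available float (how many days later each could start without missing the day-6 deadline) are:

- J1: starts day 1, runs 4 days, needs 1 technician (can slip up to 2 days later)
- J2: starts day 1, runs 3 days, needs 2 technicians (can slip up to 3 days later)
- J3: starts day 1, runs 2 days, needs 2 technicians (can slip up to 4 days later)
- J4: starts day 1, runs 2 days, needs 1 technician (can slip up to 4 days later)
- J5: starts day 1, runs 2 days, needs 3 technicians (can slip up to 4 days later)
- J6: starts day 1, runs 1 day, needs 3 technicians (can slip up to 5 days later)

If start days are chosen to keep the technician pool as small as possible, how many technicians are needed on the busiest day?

Early-start (J1@1, J2@1, J3@1, J4@1, J5@1, J6@1) gives peak 12: d1:12  d2:9  d3:3  d4:1  d5:0  d6:0.
Shift J4→3, J5→4, J6→6.
Schedule J1@1, J2@1, J3@1, J4@3, J5@4, J6@6: d1:5  d2:5  d3:4  d4:5  d5:3  d6:3 — peak 5.
Total technician-days = 25 over 6 days ⇒ peak ≥ ⌈25/6⌉ = 5, so 5 is optimal.

5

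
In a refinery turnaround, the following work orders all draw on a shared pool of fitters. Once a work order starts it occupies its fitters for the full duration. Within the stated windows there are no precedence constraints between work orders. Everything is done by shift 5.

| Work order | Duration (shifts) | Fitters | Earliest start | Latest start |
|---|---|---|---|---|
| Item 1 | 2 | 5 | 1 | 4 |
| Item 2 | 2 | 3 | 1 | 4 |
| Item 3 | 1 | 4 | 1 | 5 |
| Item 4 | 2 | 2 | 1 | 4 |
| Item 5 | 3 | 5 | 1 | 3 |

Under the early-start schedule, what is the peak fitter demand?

19

Early-start schedule: Item 1@1, Item 2@1, Item 3@1, Item 4@1, Item 5@1.
Load per shift: shift 1: 19, shift 2: 15, shift 3: 5, shift 4: 0, shift 5: 0.
Peak is 19.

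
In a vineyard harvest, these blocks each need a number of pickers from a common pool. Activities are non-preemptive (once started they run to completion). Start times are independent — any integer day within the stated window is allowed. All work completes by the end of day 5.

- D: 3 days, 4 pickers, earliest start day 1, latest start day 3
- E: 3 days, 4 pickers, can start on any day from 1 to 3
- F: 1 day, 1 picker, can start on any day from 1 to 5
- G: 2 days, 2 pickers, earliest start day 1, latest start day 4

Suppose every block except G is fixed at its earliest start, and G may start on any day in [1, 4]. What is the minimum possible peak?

9

G@1: d1:11  d2:10  d3:8  d4:0  d5:0 → peak 11
G@2: d1:9  d2:10  d3:10  d4:0  d5:0 → peak 10
G@3: d1:9  d2:8  d3:10  d4:2  d5:0 → peak 10
G@4: d1:9  d2:8  d3:8  d4:2  d5:2 → peak 9
Best is G@4, peak 9.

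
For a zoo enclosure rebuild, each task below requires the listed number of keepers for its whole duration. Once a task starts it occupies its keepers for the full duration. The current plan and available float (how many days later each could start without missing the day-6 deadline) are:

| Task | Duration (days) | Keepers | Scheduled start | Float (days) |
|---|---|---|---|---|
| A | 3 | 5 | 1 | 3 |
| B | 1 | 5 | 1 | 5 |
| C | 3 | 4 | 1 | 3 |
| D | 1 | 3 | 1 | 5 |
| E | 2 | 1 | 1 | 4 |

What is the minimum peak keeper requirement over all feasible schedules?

9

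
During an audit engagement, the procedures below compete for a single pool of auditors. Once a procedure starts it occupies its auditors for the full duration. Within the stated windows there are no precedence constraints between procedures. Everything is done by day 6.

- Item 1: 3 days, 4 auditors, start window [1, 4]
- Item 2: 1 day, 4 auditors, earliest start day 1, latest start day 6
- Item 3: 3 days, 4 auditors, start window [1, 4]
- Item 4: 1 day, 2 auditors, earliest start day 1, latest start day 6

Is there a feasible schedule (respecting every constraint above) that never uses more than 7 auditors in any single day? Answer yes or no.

The minimum achievable peak is 8; 7 < 8, so no feasible schedule stays within the cap.

no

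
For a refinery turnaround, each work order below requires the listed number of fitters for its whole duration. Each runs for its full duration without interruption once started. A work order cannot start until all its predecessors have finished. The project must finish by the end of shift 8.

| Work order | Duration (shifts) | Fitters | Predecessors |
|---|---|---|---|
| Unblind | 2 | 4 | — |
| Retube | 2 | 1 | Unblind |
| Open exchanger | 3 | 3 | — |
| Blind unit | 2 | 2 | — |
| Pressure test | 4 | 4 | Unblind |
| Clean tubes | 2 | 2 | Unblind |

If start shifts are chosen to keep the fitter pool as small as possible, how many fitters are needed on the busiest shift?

7

Early-start (Unblind@1, Retube@3, Open exchanger@1, Blind unit@1, Pressure test@3, Clean tubes@3) gives peak 10: s1:9  s2:9  s3:10  s4:7  s5:4  s6:4  s7:0  s8:0.
Shift Blind unit→3, Pressure test→4, Clean tubes→5.
Schedule Unblind@1, Retube@3, Open exchanger@1, Blind unit@3, Pressure test@4, Clean tubes@5: s1:7  s2:7  s3:6  s4:7  s5:6  s6:6  s7:4  s8:0 — peak 7.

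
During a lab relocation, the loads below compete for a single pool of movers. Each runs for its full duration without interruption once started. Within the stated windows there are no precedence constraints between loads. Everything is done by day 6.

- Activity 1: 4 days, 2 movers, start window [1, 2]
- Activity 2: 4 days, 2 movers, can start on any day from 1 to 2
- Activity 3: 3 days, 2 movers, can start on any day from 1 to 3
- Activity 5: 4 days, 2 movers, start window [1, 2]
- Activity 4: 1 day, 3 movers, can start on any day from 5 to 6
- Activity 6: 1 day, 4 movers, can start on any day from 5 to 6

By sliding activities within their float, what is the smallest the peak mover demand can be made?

8

Schedule Activity 1@1, Activity 2@1, Activity 3@1, Activity 5@1, Activity 4@5, Activity 6@5: d1:8  d2:8  d3:8  d4:6  d5:7  d6:0 — peak 8.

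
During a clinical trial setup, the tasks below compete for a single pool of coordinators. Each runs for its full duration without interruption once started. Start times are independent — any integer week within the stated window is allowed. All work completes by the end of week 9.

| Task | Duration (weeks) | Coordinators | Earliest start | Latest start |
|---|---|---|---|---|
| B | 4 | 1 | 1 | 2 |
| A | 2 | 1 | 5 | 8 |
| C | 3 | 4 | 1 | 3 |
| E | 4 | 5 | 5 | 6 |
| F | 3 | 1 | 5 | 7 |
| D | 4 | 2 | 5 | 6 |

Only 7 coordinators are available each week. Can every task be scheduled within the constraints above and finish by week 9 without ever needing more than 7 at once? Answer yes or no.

The minimum achievable peak is 8; 7 < 8, so no feasible schedule stays within the cap.

no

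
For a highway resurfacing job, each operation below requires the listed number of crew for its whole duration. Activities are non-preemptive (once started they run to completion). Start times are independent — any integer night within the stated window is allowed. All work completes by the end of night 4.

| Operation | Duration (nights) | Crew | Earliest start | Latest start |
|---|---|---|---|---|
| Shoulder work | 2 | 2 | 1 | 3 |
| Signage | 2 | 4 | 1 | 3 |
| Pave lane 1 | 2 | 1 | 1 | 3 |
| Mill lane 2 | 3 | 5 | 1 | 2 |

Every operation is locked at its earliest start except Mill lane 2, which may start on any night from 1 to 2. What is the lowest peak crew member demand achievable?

Mill lane 2@1: n1:12  n2:12  n3:5  n4:0 → peak 12
Mill lane 2@2: n1:7  n2:12  n3:5  n4:5 → peak 12
Best is Mill lane 2@1, peak 12.

12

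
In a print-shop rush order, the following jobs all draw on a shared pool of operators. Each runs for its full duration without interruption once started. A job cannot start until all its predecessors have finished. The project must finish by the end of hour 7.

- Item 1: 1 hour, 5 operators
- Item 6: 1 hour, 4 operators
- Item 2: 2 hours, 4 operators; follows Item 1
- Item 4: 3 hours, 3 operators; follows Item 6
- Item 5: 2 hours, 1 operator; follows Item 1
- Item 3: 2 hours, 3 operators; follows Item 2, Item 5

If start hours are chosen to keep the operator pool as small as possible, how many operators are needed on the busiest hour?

6

Early-start (Item 1@1, Item 6@1, Item 2@2, Item 4@2, Item 5@2, Item 3@4) gives peak 9: h1:9  h2:8  h3:8  h4:6  h5:3  h6:0  h7:0.
Shift Item 6→2, Item 2→3, Item 4→5, Item 3→5.
Schedule Item 1@1, Item 6@2, Item 2@3, Item 4@5, Item 5@2, Item 3@5: h1:5  h2:5  h3:5  h4:4  h5:6  h6:6  h7:3 — peak 6.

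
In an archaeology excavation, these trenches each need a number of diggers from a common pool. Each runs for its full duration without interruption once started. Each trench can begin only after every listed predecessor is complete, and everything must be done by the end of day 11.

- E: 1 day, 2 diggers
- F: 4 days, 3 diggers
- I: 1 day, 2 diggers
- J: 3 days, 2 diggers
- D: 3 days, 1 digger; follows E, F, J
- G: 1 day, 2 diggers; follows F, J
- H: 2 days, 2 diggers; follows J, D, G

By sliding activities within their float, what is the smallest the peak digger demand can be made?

5

Early-start (E@1, F@1, I@1, J@1, D@5, G@5, H@8) gives peak 9: d1:9  d2:5  d3:5  d4:3  d5:3  d6:1  d7:1  d8:2  d9:2  d10:0  d11:0.
Shift I→2, J→3, D→6, G→6, H→9.
Schedule E@1, F@1, I@2, J@3, D@6, G@6, H@9: d1:5  d2:5  d3:5  d4:5  d5:2  d6:3  d7:1  d8:1  d9:2  d10:2  d11:0 — peak 5.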